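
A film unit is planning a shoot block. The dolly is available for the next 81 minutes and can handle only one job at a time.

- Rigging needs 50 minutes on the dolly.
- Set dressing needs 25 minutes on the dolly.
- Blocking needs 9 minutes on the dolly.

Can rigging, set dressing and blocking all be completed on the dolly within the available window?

No

Running back to back, the jobs need 50 + 25 + 9 = 84 minutes on the dolly.
Since 84 > 81, they cannot all fit.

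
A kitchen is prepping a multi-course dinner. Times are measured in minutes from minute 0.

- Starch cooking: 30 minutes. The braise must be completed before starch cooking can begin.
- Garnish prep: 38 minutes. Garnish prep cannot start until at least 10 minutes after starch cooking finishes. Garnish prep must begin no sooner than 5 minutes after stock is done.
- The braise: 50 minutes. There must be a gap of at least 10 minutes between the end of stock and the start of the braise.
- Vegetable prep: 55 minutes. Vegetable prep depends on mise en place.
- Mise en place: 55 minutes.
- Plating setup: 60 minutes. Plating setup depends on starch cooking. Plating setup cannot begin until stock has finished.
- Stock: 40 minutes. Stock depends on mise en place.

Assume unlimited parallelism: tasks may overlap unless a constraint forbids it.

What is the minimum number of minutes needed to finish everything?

Nothing blocks mise en place, so it runs from minute 0 to minute 55.
Vegetable prep cannot begin until mise en place (finishes minute 55). It runs from minute 55 to 55 + 55 = minute 110.
Stock cannot begin until mise en place (finishes minute 55). It runs from minute 55 to 55 + 40 = minute 95.
The braise cannot begin until stock (finishes minute 95, plus 10-minute gap → minute 105). It runs from minute 105 to 105 + 50 = minute 155.
After the braise (finishes minute 155), starch cooking can start at minute 155 and finishes at minute 185.
For garnish prep: starch cooking (finishes minute 185, plus 10-minute gap → minute 195); stock (finishes minute 95, plus 5-minute gap → minute 100). Taking the maximum gives a start of minute 195, and it finishes at 195 + 38 = minute 233.
Plating setup cannot start until starch cooking (finishes minute 185); stock (finishes minute 95). The controlling bound is minute 185, so plating setup finishes at 185 + 60 = minute 245.
All tasks are finished once the last one completes. Finish times: Mise en place at 55, Stock at 95, The braise at 155, Vegetable prep at 110, Starch cooking at 185, Plating setup at 245, Garnish prep at 233. The latest is minute 245.

245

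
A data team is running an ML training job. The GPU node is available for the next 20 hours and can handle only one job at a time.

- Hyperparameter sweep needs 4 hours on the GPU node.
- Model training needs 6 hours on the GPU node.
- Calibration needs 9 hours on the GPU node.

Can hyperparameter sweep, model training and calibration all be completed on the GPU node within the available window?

Running back to back, the jobs need 4 + 6 + 9 = 19 hours on the GPU node.
Since 19 ≤ 20, they fit within the window.

Yes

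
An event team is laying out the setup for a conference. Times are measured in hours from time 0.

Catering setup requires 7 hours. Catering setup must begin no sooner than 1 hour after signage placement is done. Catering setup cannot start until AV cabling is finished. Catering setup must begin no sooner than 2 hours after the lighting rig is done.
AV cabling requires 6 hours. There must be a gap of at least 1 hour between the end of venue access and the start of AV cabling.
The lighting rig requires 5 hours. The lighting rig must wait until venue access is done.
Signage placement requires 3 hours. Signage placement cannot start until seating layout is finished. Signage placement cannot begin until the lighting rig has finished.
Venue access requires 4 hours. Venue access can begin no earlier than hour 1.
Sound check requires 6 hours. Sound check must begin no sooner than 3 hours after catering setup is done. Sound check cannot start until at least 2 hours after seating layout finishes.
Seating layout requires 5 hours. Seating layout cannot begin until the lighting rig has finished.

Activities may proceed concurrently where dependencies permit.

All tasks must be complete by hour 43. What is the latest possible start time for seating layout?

Sound check must finish by hour 43; it takes 6 hours, so it must start by 43 − 6 = hour 37.
Catering setup feeds into sound check (must start by hour 37, minus 3-hour gap → hour 34); so catering setup must finish by hour 34 and therefore start by hour 27.
Since catering setup (must start by hour 27, minus 1-hour gap → hour 26) depends on it, signage placement must finish by hour 26. Backing off its 3-hour duration gives a latest start of hour 23.
For seating layout: signage placement (must start by hour 23); sound check (must start by hour 37, minus 2-hour gap → hour 35). The most restrictive is hour 23; with a 5-hour duration, seating layout must start by hour 18.

18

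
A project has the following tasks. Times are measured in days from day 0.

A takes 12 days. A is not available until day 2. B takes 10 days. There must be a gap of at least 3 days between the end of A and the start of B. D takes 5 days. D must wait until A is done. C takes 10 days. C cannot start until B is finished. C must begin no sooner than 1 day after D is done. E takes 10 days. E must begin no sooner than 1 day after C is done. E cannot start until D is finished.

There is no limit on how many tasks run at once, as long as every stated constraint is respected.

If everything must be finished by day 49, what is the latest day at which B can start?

E has no dependents, so it just needs to finish by day 49. Starting by 49 − 10 = day 39 achieves that.
C has to be done before E (must start by day 39, minus 1-day gap → day 38). That means finishing by day 38, i.e. starting by 38 − 10 = day 28.
B has to be done before C (must start by day 28). That means finishing by day 28, i.e. starting by 28 − 10 = day 18.

18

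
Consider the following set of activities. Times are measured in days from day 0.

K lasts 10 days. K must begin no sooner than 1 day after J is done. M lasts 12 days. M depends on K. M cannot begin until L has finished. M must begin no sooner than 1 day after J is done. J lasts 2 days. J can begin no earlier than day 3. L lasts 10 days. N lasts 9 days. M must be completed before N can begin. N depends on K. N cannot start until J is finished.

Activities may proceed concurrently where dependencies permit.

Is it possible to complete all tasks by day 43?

Yes

L has no prerequisites, so it starts at day 0 and finishes at day 10.
J waits on its own release at day 3, so it starts at day 3 and finishes at 3 + 2 = day 5.
K waits on J (finishes day 5, plus 1-day gap → day 6), so it starts at day 6 and finishes at 6 + 10 = day 16.
M has to wait for K (finishes day 16); L (finishes day 10); J (finishes day 5, plus 1-day gap → day 6). The latest of these is day 16, so M runs day 16 to 16 + 12 = day 28.
For N: M (finishes day 28); K (finishes day 16); J (finishes day 5). Taking the maximum gives a start of day 28, and it finishes at 28 + 9 = day 37.
Every task is finished by day 37, which is no later than the deadline of 43, so the schedule is feasible.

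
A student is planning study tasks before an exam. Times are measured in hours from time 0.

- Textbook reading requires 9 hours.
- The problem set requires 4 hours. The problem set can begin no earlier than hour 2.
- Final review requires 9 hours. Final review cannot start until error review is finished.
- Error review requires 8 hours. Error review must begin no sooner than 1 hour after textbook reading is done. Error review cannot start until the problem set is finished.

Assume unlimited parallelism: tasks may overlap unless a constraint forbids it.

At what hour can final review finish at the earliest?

27

The problem set cannot begin until its own release at hour 2. It runs from hour 2 to 2 + 4 = hour 6.
Nothing blocks textbook reading, so it runs from hour 0 to hour 9.
For error review: textbook reading (finishes hour 9, plus 1-hour gap → hour 10); the problem set (finishes hour 6). Taking the maximum gives a start of hour 10, and it finishes at 10 + 8 = hour 18.
After error review (finishes hour 18), final review can start at hour 18 and finishes at hour 27.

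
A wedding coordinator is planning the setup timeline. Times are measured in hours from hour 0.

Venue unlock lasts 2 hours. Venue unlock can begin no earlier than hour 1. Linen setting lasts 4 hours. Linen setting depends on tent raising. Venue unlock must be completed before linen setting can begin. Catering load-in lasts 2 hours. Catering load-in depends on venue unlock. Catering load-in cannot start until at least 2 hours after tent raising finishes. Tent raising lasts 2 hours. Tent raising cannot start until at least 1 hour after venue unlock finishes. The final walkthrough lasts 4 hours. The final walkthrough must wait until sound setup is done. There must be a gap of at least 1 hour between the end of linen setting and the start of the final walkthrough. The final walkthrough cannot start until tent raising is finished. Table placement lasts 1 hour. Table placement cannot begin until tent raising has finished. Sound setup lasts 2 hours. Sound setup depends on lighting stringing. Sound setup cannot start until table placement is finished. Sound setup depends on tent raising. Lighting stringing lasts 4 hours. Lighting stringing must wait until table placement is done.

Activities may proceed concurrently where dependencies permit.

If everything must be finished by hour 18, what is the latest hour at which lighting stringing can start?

8

The final walkthrough has no dependents, so it just needs to finish by hour 18. Starting by 18 − 4 = hour 14 achieves that.
Sound setup must finish before the final walkthrough (must start by hour 14). With a 2-hour duration, sound setup must start by 14 − 2 = hour 12.
Lighting stringing feeds into sound setup (must start by hour 12); so lighting stringing must finish by hour 12 and therefore start by hour 8.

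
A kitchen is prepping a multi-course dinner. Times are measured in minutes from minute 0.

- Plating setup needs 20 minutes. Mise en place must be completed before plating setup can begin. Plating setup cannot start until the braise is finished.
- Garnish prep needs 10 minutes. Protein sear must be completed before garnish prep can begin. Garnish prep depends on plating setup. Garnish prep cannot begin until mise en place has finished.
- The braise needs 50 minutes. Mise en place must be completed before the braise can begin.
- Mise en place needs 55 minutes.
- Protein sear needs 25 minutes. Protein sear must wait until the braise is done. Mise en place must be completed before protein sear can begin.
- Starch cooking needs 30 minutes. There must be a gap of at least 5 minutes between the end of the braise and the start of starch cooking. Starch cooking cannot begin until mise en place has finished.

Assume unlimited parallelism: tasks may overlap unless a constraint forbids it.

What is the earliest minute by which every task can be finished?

Mise en place has no prerequisites, so it starts at minute 0 and finishes at minute 55.
The braise waits on mise en place (finishes minute 55), so it starts at minute 55 and finishes at 55 + 50 = minute 105.
Plating setup has to wait for mise en place (finishes minute 55); the braise (finishes minute 105). The latest of these is minute 105, so plating setup runs minute 105 to 105 + 20 = minute 125.
Starch cooking has to wait for the braise (finishes minute 105, plus 5-minute gap → minute 110); mise en place (finishes minute 55). The latest of these is minute 110, so starch cooking runs minute 110 to 110 + 30 = minute 140.
Protein sear needs all of the braise (finishes minute 105); mise en place (finishes minute 55). That puts its earliest start at minute 105; it finishes at 105 + 25 = minute 130.
Garnish prep needs all of protein sear (finishes minute 130); plating setup (finishes minute 125); mise en place (finishes minute 55). That puts its earliest start at minute 130; it finishes at 130 + 10 = minute 140.
All tasks are finished once the last one completes. Finish times: Mise en place at 55, The braise at 105, Protein sear at 130, Starch cooking at 140, Plating setup at 125, Garnish prep at 140. The latest is minute 140.

140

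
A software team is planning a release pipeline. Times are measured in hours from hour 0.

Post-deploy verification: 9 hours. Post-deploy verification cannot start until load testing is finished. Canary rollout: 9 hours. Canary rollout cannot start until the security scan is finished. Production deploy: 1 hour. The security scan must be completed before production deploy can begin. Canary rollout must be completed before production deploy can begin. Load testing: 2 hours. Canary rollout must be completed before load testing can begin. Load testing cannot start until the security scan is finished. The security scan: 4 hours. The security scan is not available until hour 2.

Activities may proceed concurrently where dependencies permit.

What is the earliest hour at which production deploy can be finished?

16

After its own release at hour 2, the security scan can start at hour 2 and finishes at hour 6.
Canary rollout cannot begin until the security scan (finishes hour 6). It runs from hour 6 to 6 + 9 = hour 15.
For production deploy: the security scan (finishes hour 6); canary rollout (finishes hour 15). Taking the maximum gives a start of hour 15, and it finishes at 15 + 1 = hour 16.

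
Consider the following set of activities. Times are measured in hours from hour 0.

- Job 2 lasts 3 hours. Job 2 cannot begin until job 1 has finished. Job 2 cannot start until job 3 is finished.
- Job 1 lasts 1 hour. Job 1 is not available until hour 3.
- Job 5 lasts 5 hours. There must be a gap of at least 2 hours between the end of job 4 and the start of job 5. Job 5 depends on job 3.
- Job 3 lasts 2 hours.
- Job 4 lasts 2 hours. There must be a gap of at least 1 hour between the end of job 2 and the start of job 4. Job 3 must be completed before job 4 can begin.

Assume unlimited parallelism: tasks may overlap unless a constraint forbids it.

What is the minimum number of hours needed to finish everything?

17

Nothing blocks job 3, so it runs from hour 0 to hour 2.
Job 1 cannot begin until its own release at hour 3. It runs from hour 3 to 3 + 1 = hour 4.
For job 2: job 1 (finishes hour 4); job 3 (finishes hour 2). Taking the maximum gives a start of hour 4, and it finishes at 4 + 3 = hour 7.
Job 4 has to wait for job 2 (finishes hour 7, plus 1-hour gap → hour 8); job 3 (finishes hour 2). The latest of these is hour 8, so job 4 runs hour 8 to 8 + 2 = hour 10.
Job 5 cannot start until job 4 (finishes hour 10, plus 2-hour gap → hour 12); job 3 (finishes hour 2). The controlling bound is hour 12, so job 5 finishes at 12 + 5 = hour 17.
All tasks are finished once the last one completes. Finish times: Job 1 at 4, Job 2 at 7, Job 3 at 2, Job 4 at 10, Job 5 at 17. The latest is hour 17.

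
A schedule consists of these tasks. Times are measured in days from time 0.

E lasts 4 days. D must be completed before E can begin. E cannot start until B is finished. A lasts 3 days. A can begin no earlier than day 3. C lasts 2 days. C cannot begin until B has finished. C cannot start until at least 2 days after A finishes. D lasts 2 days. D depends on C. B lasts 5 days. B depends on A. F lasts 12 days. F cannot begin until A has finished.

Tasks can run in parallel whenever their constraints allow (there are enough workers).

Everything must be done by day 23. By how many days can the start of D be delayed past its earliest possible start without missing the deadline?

After its own release at day 3, A can start at day 3 and finishes at day 6.
B waits on A (finishes day 6), so it starts at day 6 and finishes at 6 + 5 = day 11.
For C: B (finishes day 11); A (finishes day 6, plus 2-day gap → day 8). Taking the maximum gives a start of day 11, and it finishes at 11 + 2 = day 13.
D waits on C (finishes day 13), so it starts at day 13 and finishes at 13 + 2 = day 15.

Working backward from the deadline:
E must finish by day 23; it takes 4 days, so it must start by 23 − 4 = day 19.
D has to be done before E (must start by day 19). That means finishing by day 19, i.e. starting by 19 − 2 = day 17.
So D can start as early as day 13 and as late as day 17, giving 17 − 13 = 4 days of slack.

4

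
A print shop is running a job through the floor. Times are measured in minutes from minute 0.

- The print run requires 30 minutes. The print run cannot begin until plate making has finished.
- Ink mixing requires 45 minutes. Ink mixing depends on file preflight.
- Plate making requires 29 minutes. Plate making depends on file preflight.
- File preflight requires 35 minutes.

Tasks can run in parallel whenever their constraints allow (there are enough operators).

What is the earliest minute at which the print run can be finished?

Nothing blocks file preflight, so it runs from minute 0 to minute 35.
Plate making cannot begin until file preflight (finishes minute 35). It runs from minute 35 to 35 + 29 = minute 64.
After plate making (finishes minute 64), the print run can start at minute 64 and finishes at minute 94.

94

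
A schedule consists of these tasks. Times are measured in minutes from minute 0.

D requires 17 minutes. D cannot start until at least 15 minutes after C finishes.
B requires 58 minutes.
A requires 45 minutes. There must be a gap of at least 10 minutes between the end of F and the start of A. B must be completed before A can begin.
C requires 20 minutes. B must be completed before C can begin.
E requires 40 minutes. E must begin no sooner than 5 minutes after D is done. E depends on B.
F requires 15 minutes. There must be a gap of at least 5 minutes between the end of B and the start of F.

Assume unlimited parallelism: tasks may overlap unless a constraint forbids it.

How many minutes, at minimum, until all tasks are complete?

155

Nothing blocks B, so it runs from minute 0 to minute 58.
F waits on B (finishes minute 58, plus 5-minute gap → minute 63), so it starts at minute 63 and finishes at 63 + 15 = minute 78.
A cannot start until F (finishes minute 78, plus 10-minute gap → minute 88); B (finishes minute 58). The controlling bound is minute 88, so A finishes at 88 + 45 = minute 133.
After B (finishes minute 58), C can start at minute 58 and finishes at minute 78.
After C (finishes minute 78, plus 15-minute gap → minute 93), D can start at minute 93 and finishes at minute 110.
E cannot start until D (finishes minute 110, plus 5-minute gap → minute 115); B (finishes minute 58). The controlling bound is minute 115, so E finishes at 115 + 40 = minute 155.
All tasks are finished once the last one completes. Finish times: A at 133, B at 58, C at 78, D at 110, E at 155, F at 78. The latest is minute 155.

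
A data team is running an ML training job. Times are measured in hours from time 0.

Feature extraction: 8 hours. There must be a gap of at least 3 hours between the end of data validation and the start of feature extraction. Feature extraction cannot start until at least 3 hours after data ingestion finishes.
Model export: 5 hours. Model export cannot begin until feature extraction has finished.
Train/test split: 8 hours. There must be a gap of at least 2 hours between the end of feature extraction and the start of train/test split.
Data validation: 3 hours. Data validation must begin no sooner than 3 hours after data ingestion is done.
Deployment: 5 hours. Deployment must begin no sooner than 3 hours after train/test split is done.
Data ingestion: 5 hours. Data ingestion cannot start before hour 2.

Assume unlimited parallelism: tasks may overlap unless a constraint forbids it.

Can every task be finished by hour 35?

Data ingestion waits on its own release at hour 2, so it starts at hour 2 and finishes at 2 + 5 = hour 7.
Data validation cannot begin until data ingestion (finishes hour 7, plus 3-hour gap → hour 10). It runs from hour 10 to 10 + 3 = hour 13.
Feature extraction has to wait for data validation (finishes hour 13, plus 3-hour gap → hour 16); data ingestion (finishes hour 7, plus 3-hour gap → hour 10). The latest of these is hour 16, so feature extraction runs hour 16 to 16 + 8 = hour 24.
Model export cannot begin until feature extraction (finishes hour 24). It runs from hour 24 to 24 + 5 = hour 29.
Train/test split cannot begin until feature extraction (finishes hour 24, plus 2-hour gap → hour 26). It runs from hour 26 to 26 + 8 = hour 34.
Deployment cannot begin until train/test split (finishes hour 34, plus 3-hour gap → hour 37). It runs from hour 37 to 37 + 5 = hour 42.
The earliest everything can be done is hour 42, which is after the deadline of 35, so it is not possible.

No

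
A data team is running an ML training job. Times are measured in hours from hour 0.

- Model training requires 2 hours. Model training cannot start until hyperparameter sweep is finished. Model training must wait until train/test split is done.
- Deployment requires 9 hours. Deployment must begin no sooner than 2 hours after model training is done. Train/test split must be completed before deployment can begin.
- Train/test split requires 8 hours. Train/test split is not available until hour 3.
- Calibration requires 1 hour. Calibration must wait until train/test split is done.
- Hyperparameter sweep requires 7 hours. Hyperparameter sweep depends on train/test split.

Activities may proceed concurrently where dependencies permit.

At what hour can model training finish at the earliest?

Train/test split cannot begin until its own release at hour 3. It runs from hour 3 to 3 + 8 = hour 11.
Hyperparameter sweep cannot begin until train/test split (finishes hour 11). It runs from hour 11 to 11 + 7 = hour 18.
Model training needs all of hyperparameter sweep (finishes hour 18); train/test split (finishes hour 11). That puts its earliest start at hour 18; it finishes at 18 + 2 = hour 20.

20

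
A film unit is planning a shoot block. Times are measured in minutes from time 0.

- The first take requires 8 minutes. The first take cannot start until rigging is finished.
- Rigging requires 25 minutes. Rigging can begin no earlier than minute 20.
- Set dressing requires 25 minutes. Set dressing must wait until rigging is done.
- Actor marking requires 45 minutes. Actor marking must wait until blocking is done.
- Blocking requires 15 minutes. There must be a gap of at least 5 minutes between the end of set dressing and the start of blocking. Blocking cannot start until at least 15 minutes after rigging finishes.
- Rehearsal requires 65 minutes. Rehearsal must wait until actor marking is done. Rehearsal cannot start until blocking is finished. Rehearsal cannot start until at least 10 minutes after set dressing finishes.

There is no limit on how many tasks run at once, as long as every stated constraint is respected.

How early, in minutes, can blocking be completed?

After its own release at minute 20, rigging can start at minute 20 and finishes at minute 45.
Set dressing cannot begin until rigging (finishes minute 45). It runs from minute 45 to 45 + 25 = minute 70.
For blocking: set dressing (finishes minute 70, plus 5-minute gap → minute 75); rigging (finishes minute 45, plus 15-minute gap → minute 60). Taking the maximum gives a start of minute 75, and it finishes at 75 + 15 = minute 90.

90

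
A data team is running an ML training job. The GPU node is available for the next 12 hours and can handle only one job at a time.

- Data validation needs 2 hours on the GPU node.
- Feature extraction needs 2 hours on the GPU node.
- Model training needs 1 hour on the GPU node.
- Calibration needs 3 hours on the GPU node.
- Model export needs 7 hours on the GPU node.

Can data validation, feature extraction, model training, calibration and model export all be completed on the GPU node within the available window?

Running back to back, the jobs need 2 + 2 + 1 + 3 + 7 = 15 hours on the GPU node.
Since 15 > 12, they cannot all fit.

No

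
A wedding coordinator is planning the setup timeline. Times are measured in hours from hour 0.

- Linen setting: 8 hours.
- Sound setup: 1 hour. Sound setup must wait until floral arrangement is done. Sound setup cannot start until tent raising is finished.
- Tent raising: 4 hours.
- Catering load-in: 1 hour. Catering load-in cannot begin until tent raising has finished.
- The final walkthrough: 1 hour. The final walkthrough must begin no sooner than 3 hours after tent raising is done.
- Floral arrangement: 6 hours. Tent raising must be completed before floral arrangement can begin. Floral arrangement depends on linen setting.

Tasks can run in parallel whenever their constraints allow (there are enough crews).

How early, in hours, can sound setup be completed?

Linen setting can start immediately at hour 0; it finishes at hour 8.
Nothing blocks tent raising, so it runs from hour 0 to hour 4.
Floral arrangement needs all of tent raising (finishes hour 4); linen setting (finishes hour 8). That puts its earliest start at hour 8; it finishes at 8 + 6 = hour 14.
For sound setup: floral arrangement (finishes hour 14); tent raising (finishes hour 4). Taking the maximum gives a start of hour 14, and it finishes at 14 + 1 = hour 15.

15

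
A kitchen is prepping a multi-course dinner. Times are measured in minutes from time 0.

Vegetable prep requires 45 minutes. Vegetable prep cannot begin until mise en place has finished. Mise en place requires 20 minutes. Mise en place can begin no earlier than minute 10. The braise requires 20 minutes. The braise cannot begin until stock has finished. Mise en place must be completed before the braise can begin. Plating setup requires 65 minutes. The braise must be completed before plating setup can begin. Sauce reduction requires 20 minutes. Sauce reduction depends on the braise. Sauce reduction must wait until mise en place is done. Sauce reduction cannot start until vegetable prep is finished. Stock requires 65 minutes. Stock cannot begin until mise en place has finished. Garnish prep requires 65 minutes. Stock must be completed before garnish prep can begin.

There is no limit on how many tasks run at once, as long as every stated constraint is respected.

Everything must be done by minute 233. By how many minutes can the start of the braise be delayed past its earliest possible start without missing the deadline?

53

Mise en place waits on its own release at minute 10, so it starts at minute 10 and finishes at 10 + 20 = minute 30.
After mise en place (finishes minute 30), stock can start at minute 30 and finishes at minute 95.
The braise has to wait for stock (finishes minute 95); mise en place (finishes minute 30). The latest of these is minute 95, so the braise runs minute 95 to 95 + 20 = minute 115.

Working backward from the deadline:
Sauce reduction must finish by minute 233; it takes 20 minutes, so it must start by 233 − 20 = minute 213.
Nothing follows plating setup; the deadline of minute 233 is its only limit. It must start by 233 − 65 = minute 168.
The braise has several dependents: sauce reduction (must start by minute 213); plating setup (must start by minute 168). The earliest of those limits is minute 168, so the braise must start by 168 − 20 = minute 148.
So the braise can start as early as minute 95 and as late as minute 148, giving 148 − 95 = 53 minutes of slack.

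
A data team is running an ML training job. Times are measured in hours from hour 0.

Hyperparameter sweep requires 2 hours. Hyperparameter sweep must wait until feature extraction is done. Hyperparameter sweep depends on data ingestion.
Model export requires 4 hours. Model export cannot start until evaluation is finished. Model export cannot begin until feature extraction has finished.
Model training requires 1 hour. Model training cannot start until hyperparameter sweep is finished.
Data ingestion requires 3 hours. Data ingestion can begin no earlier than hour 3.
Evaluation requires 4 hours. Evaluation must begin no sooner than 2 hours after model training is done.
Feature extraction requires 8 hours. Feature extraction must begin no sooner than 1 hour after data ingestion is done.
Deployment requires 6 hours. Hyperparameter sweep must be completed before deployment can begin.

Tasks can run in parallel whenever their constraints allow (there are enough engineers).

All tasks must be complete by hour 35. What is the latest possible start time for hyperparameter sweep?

To finish by hour 35, model export (duration 4) must start no later than hour 31.
Since model export (must start by hour 31) depends on it, evaluation must finish by hour 31. Backing off its 4-hour duration gives a latest start of hour 27.
Model training has to be done before evaluation (must start by hour 27, minus 2-hour gap → hour 25). That means finishing by hour 25, i.e. starting by 25 − 1 = hour 24.
To finish by hour 35, deployment (duration 6) must start no later than hour 29.
Hyperparameter sweep must finish in time for model training (must start by hour 24); deployment (must start by hour 29). The tightest is hour 24, so hyperparameter sweep must start by 24 − 2 = hour 22.

22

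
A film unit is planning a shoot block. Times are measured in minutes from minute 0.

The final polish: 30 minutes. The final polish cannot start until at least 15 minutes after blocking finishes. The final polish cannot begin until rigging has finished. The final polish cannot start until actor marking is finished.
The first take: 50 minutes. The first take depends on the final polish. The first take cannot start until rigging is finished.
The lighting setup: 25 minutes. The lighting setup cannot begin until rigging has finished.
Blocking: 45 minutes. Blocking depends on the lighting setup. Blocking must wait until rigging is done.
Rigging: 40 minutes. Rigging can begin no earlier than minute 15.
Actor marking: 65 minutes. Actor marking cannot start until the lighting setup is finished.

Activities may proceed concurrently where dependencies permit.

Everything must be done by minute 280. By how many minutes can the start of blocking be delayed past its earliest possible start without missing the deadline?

Rigging waits on its own release at minute 15, so it starts at minute 15 and finishes at 15 + 40 = minute 55.
The lighting setup cannot begin until rigging (finishes minute 55). It runs from minute 55 to 55 + 25 = minute 80.
Blocking has to wait for the lighting setup (finishes minute 80); rigging (finishes minute 55). The latest of these is minute 80, so blocking runs minute 80 to 80 + 45 = minute 125.

Working backward from the deadline:
The first take must finish by minute 280; it takes 50 minutes, so it must start by 280 − 50 = minute 230.
The final polish must finish before the first take (must start by minute 230). With a 30-minute duration, the final polish must start by 230 − 30 = minute 200.
Blocking feeds into the final polish (must start by minute 200, minus 15-minute gap → minute 185); so blocking must finish by minute 185 and therefore start by minute 140.
So blocking can start as early as minute 80 and as late as minute 140, giving 140 − 80 = 60 minutes of slack.

60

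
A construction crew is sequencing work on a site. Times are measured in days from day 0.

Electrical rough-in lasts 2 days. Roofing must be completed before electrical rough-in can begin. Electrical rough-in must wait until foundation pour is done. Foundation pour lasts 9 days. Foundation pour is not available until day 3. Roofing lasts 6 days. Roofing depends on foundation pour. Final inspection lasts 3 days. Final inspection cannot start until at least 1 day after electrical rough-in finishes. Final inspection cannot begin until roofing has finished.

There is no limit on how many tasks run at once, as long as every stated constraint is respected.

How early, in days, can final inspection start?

Foundation pour cannot begin until its own release at day 3. It runs from day 3 to 3 + 9 = day 12.
After foundation pour (finishes day 12), roofing can start at day 12 and finishes at day 18.
Electrical rough-in has to wait for roofing (finishes day 18); foundation pour (finishes day 12). The latest of these is day 18, so electrical rough-in runs day 18 to 18 + 2 = day 20.
Final inspection waits on electrical rough-in (finishes day 20, plus 1-day gap → day 21); roofing (finishes day 18). The latest of these is day 21, which is the earliest final inspection can start.

21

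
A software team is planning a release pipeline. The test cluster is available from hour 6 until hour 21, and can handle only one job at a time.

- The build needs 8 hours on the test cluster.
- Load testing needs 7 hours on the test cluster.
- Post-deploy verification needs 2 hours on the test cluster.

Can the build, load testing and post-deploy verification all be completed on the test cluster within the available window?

The test cluster window is 21 − 6 = 15 hours.
Running back to back, the jobs need 8 + 7 + 2 = 17 hours on the test cluster.
Since 17 > 15, they cannot all fit.

No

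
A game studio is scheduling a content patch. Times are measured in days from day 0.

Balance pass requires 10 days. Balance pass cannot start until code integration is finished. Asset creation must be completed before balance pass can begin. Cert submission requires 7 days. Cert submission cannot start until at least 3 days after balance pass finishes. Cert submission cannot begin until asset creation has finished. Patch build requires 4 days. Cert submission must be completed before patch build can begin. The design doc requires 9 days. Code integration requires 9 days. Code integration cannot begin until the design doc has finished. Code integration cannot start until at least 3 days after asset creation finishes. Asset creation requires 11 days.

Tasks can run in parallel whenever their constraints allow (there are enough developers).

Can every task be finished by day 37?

No

Asset creation can start immediately at day 0; it finishes at day 11.
The design doc has no prerequisites, so it starts at day 0 and finishes at day 9.
For code integration: the design doc (finishes day 9); asset creation (finishes day 11, plus 3-day gap → day 14). Taking the maximum gives a start of day 14, and it finishes at 14 + 9 = day 23.
For balance pass: code integration (finishes day 23); asset creation (finishes day 11). Taking the maximum gives a start of day 23, and it finishes at 23 + 10 = day 33.
Cert submission cannot start until balance pass (finishes day 33, plus 3-day gap → day 36); asset creation (finishes day 11). The controlling bound is day 36, so cert submission finishes at 36 + 7 = day 43.
Patch build waits on cert submission (finishes day 43), so it starts at day 43 and finishes at 43 + 4 = day 47.
The earliest everything can be done is day 47, which is after the deadline of 37, so it is not possible.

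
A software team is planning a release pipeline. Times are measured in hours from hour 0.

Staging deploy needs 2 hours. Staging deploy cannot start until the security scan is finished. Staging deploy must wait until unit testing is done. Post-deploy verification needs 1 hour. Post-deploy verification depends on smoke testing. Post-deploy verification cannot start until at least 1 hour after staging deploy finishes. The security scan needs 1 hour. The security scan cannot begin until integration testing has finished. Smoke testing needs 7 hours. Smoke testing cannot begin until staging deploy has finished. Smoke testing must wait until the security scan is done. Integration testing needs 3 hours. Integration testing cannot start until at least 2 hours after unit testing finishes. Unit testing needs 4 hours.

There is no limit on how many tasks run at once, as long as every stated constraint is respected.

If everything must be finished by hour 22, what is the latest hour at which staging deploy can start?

Nothing follows post-deploy verification; the deadline of hour 22 is its only limit. It must start by 22 − 1 = hour 21.
Smoke testing feeds into post-deploy verification (must start by hour 21); so smoke testing must finish by hour 21 and therefore start by hour 14.
Staging deploy feeds smoke testing (must start by hour 14); post-deploy verification (must start by hour 21, minus 1-hour gap → hour 20). Taking the minimum, staging deploy must finish by hour 14 and start by 14 − 2 = hour 12.

12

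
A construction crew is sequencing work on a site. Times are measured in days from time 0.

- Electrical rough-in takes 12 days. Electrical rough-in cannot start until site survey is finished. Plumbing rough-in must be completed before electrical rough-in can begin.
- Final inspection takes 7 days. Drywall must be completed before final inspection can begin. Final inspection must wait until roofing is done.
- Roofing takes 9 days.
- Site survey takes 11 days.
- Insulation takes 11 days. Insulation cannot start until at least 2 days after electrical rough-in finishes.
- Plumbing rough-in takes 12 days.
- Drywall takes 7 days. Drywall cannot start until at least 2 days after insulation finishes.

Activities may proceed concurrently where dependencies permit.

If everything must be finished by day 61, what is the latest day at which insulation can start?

To finish by day 61, final inspection (duration 7) must start no later than day 54.
Drywall has to be done before final inspection (must start by day 54). That means finishing by day 54, i.e. starting by 54 − 7 = day 47.
Insulation feeds into drywall (must start by day 47, minus 2-day gap → day 45); so insulation must finish by day 45 and therefore start by day 34.

34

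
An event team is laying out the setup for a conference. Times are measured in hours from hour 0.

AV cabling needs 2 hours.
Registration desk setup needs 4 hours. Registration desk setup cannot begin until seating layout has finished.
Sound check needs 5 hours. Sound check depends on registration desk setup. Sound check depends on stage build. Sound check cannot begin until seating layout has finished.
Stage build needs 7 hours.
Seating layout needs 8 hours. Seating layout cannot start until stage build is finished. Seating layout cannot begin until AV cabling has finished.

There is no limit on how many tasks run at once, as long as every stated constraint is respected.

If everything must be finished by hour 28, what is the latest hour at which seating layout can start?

Sound check must finish by hour 28; it takes 5 hours, so it must start by 28 − 5 = hour 23.
Registration desk setup must finish before sound check (must start by hour 23). With a 4-hour duration, registration desk setup must start by 23 − 4 = hour 19.
Seating layout has several dependents: registration desk setup (must start by hour 19); sound check (must start by hour 23). The earliest of those limits is hour 19, so seating layout must start by 19 − 8 = hour 11.

11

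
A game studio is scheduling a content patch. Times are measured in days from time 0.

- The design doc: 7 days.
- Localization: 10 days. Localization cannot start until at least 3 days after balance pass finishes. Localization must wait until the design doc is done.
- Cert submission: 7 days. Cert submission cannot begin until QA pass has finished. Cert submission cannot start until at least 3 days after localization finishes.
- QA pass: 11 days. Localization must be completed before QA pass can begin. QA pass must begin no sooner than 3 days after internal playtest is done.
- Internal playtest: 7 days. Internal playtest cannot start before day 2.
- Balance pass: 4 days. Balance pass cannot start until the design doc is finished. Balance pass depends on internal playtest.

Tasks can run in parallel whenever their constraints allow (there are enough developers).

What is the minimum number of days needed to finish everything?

44

After its own release at day 2, internal playtest can start at day 2 and finishes at day 9.
The design doc can start immediately at day 0; it finishes at day 7.
For balance pass: the design doc (finishes day 7); internal playtest (finishes day 9). Taking the maximum gives a start of day 9, and it finishes at 9 + 4 = day 13.
Localization cannot start until balance pass (finishes day 13, plus 3-day gap → day 16); the design doc (finishes day 7). The controlling bound is day 16, so localization finishes at 16 + 10 = day 26.
QA pass needs all of localization (finishes day 26); internal playtest (finishes day 9, plus 3-day gap → day 12). That puts its earliest start at day 26; it finishes at 26 + 11 = day 37.
Cert submission needs all of QA pass (finishes day 37); localization (finishes day 26, plus 3-day gap → day 29). That puts its earliest start at day 37; it finishes at 37 + 7 = day 44.
All tasks are finished once the last one completes. Finish times: The design doc at 7, Internal playtest at 9, Balance pass at 13, Localization at 26, QA pass at 37, Cert submission at 44. The latest is day 44.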